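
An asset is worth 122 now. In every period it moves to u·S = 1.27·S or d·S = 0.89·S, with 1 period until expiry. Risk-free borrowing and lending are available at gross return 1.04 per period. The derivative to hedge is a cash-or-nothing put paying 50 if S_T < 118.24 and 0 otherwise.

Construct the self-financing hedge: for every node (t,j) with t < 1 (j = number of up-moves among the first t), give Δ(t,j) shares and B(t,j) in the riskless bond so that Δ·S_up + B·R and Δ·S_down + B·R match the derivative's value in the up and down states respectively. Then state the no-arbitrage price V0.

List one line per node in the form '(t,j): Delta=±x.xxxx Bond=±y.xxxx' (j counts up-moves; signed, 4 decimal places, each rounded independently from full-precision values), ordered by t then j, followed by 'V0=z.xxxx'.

(0,0): Delta=-1.0785 Bond=160.6781
V0=29.0992

Risk-neutral probability p* = (R−d)/(u−d) = (1.04−0.89)/(1.27−0.89) = 0.3947.
Terminal values V(1,·): V(1,0)=50.0000, V(1,1)=0.0000
(0,0): S=122.0000. Δ = (V_up−V_dn)/(S_up−S_dn) = (0.0000−50.0000)/(154.9400−108.5800) = -1.0785. V = [p*·0.0000 + (1−p*)·50.0000]/1.04 = 29.0992. B = V − Δ·S = 160.6781.
Check: Δ(0,0)·S0 + B(0,0) = 29.0992 = V0.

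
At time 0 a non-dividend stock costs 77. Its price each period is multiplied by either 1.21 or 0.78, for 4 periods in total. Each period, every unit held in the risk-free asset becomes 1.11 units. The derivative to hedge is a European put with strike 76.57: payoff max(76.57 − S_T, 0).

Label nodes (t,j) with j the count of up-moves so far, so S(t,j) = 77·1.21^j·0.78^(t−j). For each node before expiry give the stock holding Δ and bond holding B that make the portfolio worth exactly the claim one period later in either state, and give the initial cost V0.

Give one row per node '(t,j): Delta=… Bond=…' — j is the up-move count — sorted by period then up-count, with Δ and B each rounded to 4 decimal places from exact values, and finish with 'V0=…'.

Since d<R<u, set p* = (R−d)/(u−d) = 0.7674; price each node as the discounted p*-expectation of its children.
At expiry t=4: V(4,0)=48.0684, V(4,1)=32.3560, V(4,2)=7.9816, V(4,3)=0.0000, V(4,4)=0.0000
  t=3,j=0: stock 36.5405 → up 44.2140 (V=32.3560), down 28.5016 (V=48.0684). Price 32.4415; hedge Δ=-1.0000, bond B=68.9820.
  t=3,j=1: stock 56.6846 → up 68.5884 (V=7.9816), down 44.2140 (V=32.3560). Price 12.2974; hedge Δ=-1.0000, bond B=68.9820.
  t=3,j=2: stock 87.9338 → up 106.4000 (V=0.0000), down 68.5884 (V=7.9816). Price 1.6722; hedge Δ=-0.2111, bond B=20.2341.
  t=3,j=3: stock 136.4102 → up 165.0563 (V=0.0000), down 106.4000 (V=0.0000). Price 0.0000; hedge Δ=0.0000, bond B=0.0000.
  t=2,j=0: stock 46.8468 → up 56.6846 (V=12.2974), down 36.5405 (V=32.4415). Price 15.2991; hedge Δ=-1.0000, bond B=62.1459.
  t=2,j=1: stock 72.6726 → up 87.9338 (V=1.6722), down 56.6846 (V=12.2974). Price 3.7326; hedge Δ=-0.3400, bond B=28.4422.
  t=2,j=2: stock 112.7357 → up 136.4102 (V=0.0000), down 87.9338 (V=1.6722). Price 0.3504; hedge Δ=-0.0345, bond B=4.2393.
  t=1,j=0: stock 60.0600 → up 72.6726 (V=3.7326), down 46.8468 (V=15.2991). Price 5.7860; hedge Δ=-0.4479, bond B=32.6849.
  t=1,j=1: stock 93.1700 → up 112.7357 (V=0.3504), down 72.6726 (V=3.7326). Price 1.0243; hedge Δ=-0.0844, bond B=8.8900.
  t=0,j=0: stock 77.0000 → up 93.1700 (V=1.0243), down 60.0600 (V=5.7860). Price 1.9204; hedge Δ=-0.1438, bond B=12.9943.
Check: Δ(0,0)·S0 + B(0,0) = 1.9204 = V0.

(0,0): Delta=-0.1438 Bond=12.9943
(1,0): Delta=-0.4479 Bond=32.6849
(1,1): Delta=-0.0844 Bond=8.8900
(2,0): Delta=-1.0000 Bond=62.1459
(2,1): Delta=-0.3400 Bond=28.4422
(2,2): Delta=-0.0345 Bond=4.2393
(3,0): Delta=-1.0000 Bond=68.9820
(3,1): Delta=-1.0000 Bond=68.9820
(3,2): Delta=-0.2111 Bond=20.2341
(3,3): Delta=0.0000 Bond=0.0000
V0=1.9204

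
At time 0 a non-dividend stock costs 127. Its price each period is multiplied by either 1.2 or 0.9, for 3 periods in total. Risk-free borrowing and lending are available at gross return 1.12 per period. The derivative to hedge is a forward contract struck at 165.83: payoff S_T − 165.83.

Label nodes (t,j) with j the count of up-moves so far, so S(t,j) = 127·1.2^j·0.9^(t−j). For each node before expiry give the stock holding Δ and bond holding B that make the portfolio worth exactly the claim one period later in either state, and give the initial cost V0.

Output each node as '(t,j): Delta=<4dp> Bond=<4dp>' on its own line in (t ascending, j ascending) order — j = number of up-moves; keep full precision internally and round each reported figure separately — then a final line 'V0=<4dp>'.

(0,0): Delta=1.0000 Bond=-118.0345
(1,0): Delta=1.0000 Bond=-132.1987
(1,1): Delta=1.0000 Bond=-132.1987
(2,0): Delta=1.0000 Bond=-148.0625
(2,1): Delta=1.0000 Bond=-148.0625
(2,2): Delta=1.0000 Bond=-148.0625
V0=8.9655

No-arbitrage ⇒ martingale measure with p* = (R−d)/(u−d) = 0.7333.
At expiry t=3: V(3,0)=-73.2470, V(3,1)=-42.3860, V(3,2)=-1.2380, V(3,3)=53.6260
(2,0): S=102.8700. Δ = (V_up−V_dn)/(S_up−S_dn) = (-42.3860−-73.2470)/(123.4440−92.5830) = 1.0000. V = [p*·-42.3860 + (1−p*)·-73.2470]/1.12 = -45.1925. B = V − Δ·S = -148.0625.
(2,1): S=137.1600. Δ = (V_up−V_dn)/(S_up−S_dn) = (-1.2380−-42.3860)/(164.5920−123.4440) = 1.0000. V = [p*·-1.2380 + (1−p*)·-42.3860]/1.12 = -10.9025. B = V − Δ·S = -148.0625.
(2,2): S=182.8800. Δ = (V_up−V_dn)/(S_up−S_dn) = (53.6260−-1.2380)/(219.4560−164.5920) = 1.0000. V = [p*·53.6260 + (1−p*)·-1.2380]/1.12 = 34.8175. B = V − Δ·S = -148.0625.
(1,0): S=114.3000. Δ = (V_up−V_dn)/(S_up−S_dn) = (-10.9025−-45.1925)/(137.1600−102.8700) = 1.0000. V = [p*·-10.9025 + (1−p*)·-45.1925]/1.12 = -17.8987. B = V − Δ·S = -132.1987.
(1,1): S=152.4000. Δ = (V_up−V_dn)/(S_up−S_dn) = (34.8175−-10.9025)/(182.8800−137.1600) = 1.0000. V = [p*·34.8175 + (1−p*)·-10.9025]/1.12 = 20.2013. B = V − Δ·S = -132.1987.
(0,0): S=127.0000. Δ = (V_up−V_dn)/(S_up−S_dn) = (20.2013−-17.8987)/(152.4000−114.3000) = 1.0000. V = [p*·20.2013 + (1−p*)·-17.8987]/1.12 = 8.9655. B = V − Δ·S = -118.0345.
Self-financing check: at every node Δ·S+B equals the discounted successor values.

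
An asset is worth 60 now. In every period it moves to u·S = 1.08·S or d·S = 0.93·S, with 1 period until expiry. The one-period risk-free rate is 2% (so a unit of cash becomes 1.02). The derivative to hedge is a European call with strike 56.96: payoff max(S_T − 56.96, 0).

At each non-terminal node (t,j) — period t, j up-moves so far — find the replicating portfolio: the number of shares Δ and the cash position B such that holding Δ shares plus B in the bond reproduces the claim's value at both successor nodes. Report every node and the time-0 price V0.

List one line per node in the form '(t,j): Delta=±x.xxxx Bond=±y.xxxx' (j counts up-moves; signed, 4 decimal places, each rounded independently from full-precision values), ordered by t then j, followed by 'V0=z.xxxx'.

(0,0): Delta=0.8711 Bond=-47.6549
V0=4.6118

Since d<R<u, set p* = (R−d)/(u−d) = 0.6000; price each node as the discounted p*-expectation of its children.
Payoff layer (t=1): V(1,0)=0.0000, V(1,1)=7.8400
Node (0,0) S=60.0000: V=(p*·7.8400+(1−p*)·0.0000)/1.02=4.6118; Δ=(7.8400−0.0000)/(64.8000−55.8000)=0.8711; B=V−Δ·S=-47.6549
Root portfolio cost Δ·60+B reproduces V0=4.6118.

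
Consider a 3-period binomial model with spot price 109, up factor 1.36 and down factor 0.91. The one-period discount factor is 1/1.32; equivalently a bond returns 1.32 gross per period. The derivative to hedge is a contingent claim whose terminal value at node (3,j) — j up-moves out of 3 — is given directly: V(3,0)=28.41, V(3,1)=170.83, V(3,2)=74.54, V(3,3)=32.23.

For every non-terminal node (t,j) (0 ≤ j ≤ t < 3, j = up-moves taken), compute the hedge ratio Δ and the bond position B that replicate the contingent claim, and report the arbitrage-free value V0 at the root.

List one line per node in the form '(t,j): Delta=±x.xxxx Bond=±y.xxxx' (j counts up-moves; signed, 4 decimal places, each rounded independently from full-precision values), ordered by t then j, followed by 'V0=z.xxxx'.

(0,0): Delta=-0.5803 Bond=82.6367
(1,0): Delta=-1.2741 Bond=177.9048
(1,1): Delta=-0.5350 Bond=102.3659
(2,0): Delta=3.5063 Bond=-196.6628
(2,1): Delta=-1.5862 Bond=276.9316
(2,2): Delta=-0.4664 Bond=121.2880
V0=19.3858

Risk-neutral probability p* = (R−d)/(u−d) = (1.32−0.91)/(1.36−0.91) = 0.9111.
Terminal values V(3,·): V(3,0)=28.4100, V(3,1)=170.8300, V(3,2)=74.5400, V(3,3)=32.2300
  t=2,j=0: stock 90.2629 → up 122.7575 (V=170.8300), down 82.1392 (V=28.4100). Price 119.8261; hedge Δ=3.5063, bond B=-196.6628.
  t=2,j=1: stock 134.8984 → up 183.4618 (V=74.5400), down 122.7575 (V=170.8300). Price 62.9539; hedge Δ=-1.5862, bond B=276.9316.
  t=2,j=2: stock 201.6064 → up 274.1847 (V=32.2300), down 183.4618 (V=74.5400). Price 27.2658; hedge Δ=-0.4664, bond B=121.2880.
  t=1,j=0: stock 99.1900 → up 134.8984 (V=62.9539), down 90.2629 (V=119.8261). Price 51.5221; hedge Δ=-1.2741, bond B=177.9048.
  t=1,j=1: stock 148.2400 → up 201.6064 (V=27.2658), down 134.8984 (V=62.9539). Price 23.0592; hedge Δ=-0.5350, bond B=102.3659.
  t=0,j=0: stock 109.0000 → up 148.2400 (V=23.0592), down 99.1900 (V=51.5221). Price 19.3858; hedge Δ=-0.5803, bond B=82.6367.
Each (Δ,B) replicates both successor values, so the strategy is self-financing and V0 is arbitrage-free.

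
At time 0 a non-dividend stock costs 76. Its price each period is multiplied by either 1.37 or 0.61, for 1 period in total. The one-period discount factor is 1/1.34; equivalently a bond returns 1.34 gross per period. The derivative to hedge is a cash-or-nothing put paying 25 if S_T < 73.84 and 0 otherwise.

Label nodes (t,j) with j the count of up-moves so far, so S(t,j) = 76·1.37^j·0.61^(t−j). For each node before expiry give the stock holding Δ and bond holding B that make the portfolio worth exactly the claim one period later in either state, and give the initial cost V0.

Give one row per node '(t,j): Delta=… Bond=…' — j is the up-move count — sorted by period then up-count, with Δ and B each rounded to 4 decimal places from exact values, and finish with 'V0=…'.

(0,0): Delta=-0.4328 Bond=33.6312
V0=0.7364

Since d<R<u, set p* = (R−d)/(u−d) = 0.9605; price each node as the discounted p*-expectation of its children.
Terminal payoffs: V(1,0)=25.0000, V(1,1)=0.0000
Node (0,0) S=76.0000: V=(p*·0.0000+(1−p*)·25.0000)/1.34=0.7364; Δ=(0.0000−25.0000)/(104.1200−46.3600)=-0.4328; B=V−Δ·S=33.6312
Root portfolio cost Δ·76+B reproduces V0=0.7364.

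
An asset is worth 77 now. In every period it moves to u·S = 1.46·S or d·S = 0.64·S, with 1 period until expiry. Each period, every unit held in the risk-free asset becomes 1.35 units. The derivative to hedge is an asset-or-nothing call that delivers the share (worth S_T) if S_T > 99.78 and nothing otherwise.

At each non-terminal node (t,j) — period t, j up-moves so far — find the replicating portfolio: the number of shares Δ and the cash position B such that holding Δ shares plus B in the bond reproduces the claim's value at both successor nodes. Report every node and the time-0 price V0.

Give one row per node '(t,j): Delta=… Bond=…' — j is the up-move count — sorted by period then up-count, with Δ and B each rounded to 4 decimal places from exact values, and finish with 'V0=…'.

(0,0): Delta=1.7805 Bond=-64.9944
V0=72.1032

The replicating-portfolio and risk-neutral prices coincide; use p* = (1.35−0.64)/(1.46−0.64) = 0.8659 for the latter.
Terminal payoffs: V(1,0)=0.0000, V(1,1)=112.4200
Node (0,0) S=77.0000: V=(p*·112.4200+(1−p*)·0.0000)/1.35=72.1032; Δ=(112.4200−0.0000)/(112.4200−49.2800)=1.7805; B=V−Δ·S=-64.9944
Check: Δ(0,0)·S0 + B(0,0) = 72.1032 = V0.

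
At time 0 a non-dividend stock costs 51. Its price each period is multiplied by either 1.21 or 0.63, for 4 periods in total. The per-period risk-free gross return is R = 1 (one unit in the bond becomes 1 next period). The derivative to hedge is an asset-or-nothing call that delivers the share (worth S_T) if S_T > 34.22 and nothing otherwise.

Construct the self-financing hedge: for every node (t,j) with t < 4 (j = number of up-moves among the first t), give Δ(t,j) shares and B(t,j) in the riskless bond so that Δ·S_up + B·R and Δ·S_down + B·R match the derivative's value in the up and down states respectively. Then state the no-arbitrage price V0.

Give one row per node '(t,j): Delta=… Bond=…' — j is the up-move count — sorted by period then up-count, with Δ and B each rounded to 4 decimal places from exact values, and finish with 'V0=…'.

(0,0): Delta=1.3105 Bond=-27.3300
(1,0): Delta=1.2430 Bond=-25.1609
(1,1): Delta=1.3305 Bond=-28.5611
(2,0): Delta=0.0000 Bond=0.0000
(2,1): Delta=1.6103 Bond=-39.4415
(2,2): Delta=1.2478 Bond=-22.3857
(3,0): Delta=0.0000 Bond=0.0000
(3,1): Delta=0.0000 Bond=0.0000
(3,2): Delta=2.0862 Bond=-61.8272
(3,3): Delta=1.0000 Bond=0.0000
V0=39.5066

Risk-neutral probability p* = (R−d)/(u−d) = (1−0.63)/(1.21−0.63) = 0.6379.
Terminal payoffs: V(4,0)=0.0000, V(4,1)=0.0000, V(4,2)=0.0000, V(4,3)=56.9203, V(4,4)=109.3230
  t=3,j=0: stock 12.7524 → up 15.4304 (V=0.0000), down 8.0340 (V=0.0000). Price 0.0000; hedge Δ=0.0000, bond B=0.0000.
  t=3,j=1: stock 24.4927 → up 29.6362 (V=0.0000), down 15.4304 (V=0.0000). Price 0.0000; hedge Δ=0.0000, bond B=0.0000.
  t=3,j=2: stock 47.0415 → up 56.9203 (V=56.9203), down 29.6362 (V=0.0000). Price 36.3112; hedge Δ=2.0862, bond B=-61.8272.
  t=3,j=3: stock 90.3496 → up 109.3230 (V=109.3230), down 56.9203 (V=56.9203). Price 90.3496; hedge Δ=1.0000, bond B=0.0000.
  t=2,j=0: stock 20.2419 → up 24.4927 (V=0.0000), down 12.7524 (V=0.0000). Price 0.0000; hedge Δ=0.0000, bond B=0.0000.
  t=2,j=1: stock 38.8773 → up 47.0415 (V=36.3112), down 24.4927 (V=0.0000). Price 23.1640; hedge Δ=1.6103, bond B=-39.4415.
  t=2,j=2: stock 74.6691 → up 90.3496 (V=90.3496), down 47.0415 (V=36.3112). Price 70.7840; hedge Δ=1.2478, bond B=-22.3857.
  t=1,j=0: stock 32.1300 → up 38.8773 (V=23.1640), down 20.2419 (V=0.0000). Price 14.7771; hedge Δ=1.2430, bond B=-25.1609.
  t=1,j=1: stock 61.7100 → up 74.6691 (V=70.7840), down 38.8773 (V=23.1640). Price 53.5423; hedge Δ=1.3305, bond B=-28.5611.
  t=0,j=0: stock 51.0000 → up 61.7100 (V=53.5423), down 32.1300 (V=14.7771). Price 39.5066; hedge Δ=1.3105, bond B=-27.3300.
Self-financing check: at every node Δ·S+B equals the discounted successor values.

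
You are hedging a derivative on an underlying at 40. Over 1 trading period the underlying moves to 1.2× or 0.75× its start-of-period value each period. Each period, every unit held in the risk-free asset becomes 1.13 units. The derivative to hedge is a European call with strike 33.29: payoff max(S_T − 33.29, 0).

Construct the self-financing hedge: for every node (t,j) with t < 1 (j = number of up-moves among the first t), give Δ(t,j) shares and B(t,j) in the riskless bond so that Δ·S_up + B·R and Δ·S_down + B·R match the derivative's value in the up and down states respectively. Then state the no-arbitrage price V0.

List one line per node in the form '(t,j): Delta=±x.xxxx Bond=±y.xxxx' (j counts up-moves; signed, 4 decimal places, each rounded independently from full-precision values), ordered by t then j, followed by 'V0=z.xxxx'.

(0,0): Delta=0.8172 Bond=-21.6962
V0=10.9927

The replicating-portfolio and risk-neutral prices coincide; use p* = (1.13−0.75)/(1.2−0.75) = 0.8444 for the latter.
Terminal values V(1,·): V(1,0)=0.0000, V(1,1)=14.7100
  t=0,j=0: stock 40.0000 → up 48.0000 (V=14.7100), down 30.0000 (V=0.0000). Price 10.9927; hedge Δ=0.8172, bond B=-21.6962.
Check: Δ(0,0)·S0 + B(0,0) = 10.9927 = V0.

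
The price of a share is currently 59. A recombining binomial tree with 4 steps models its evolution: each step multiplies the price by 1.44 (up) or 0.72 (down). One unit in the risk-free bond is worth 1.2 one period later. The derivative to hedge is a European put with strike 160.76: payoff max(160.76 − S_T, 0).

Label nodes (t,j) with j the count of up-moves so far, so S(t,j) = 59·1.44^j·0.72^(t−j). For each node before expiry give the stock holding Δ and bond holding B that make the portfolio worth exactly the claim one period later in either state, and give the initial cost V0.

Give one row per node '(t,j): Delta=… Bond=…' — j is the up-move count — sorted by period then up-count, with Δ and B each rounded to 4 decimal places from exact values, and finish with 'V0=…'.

The replicating-portfolio and risk-neutral prices coincide; use p* = (1.2−0.72)/(1.44−0.72) = 0.6667 for the latter.
Terminal values V(4,·): V(4,0)=144.9044, V(4,1)=129.0488, V(4,2)=97.3377, V(4,3)=33.9154, V(4,4)=0.0000
(3,0): S=22.0216. Δ = (V_up−V_dn)/(S_up−S_dn) = (129.0488−144.9044)/(31.7112−15.8556) = -1.0000. V = [p*·129.0488 + (1−p*)·144.9044]/1.2 = 111.9450. B = V − Δ·S = 133.9667.
(3,1): S=44.0433. Δ = (V_up−V_dn)/(S_up−S_dn) = (97.3377−129.0488)/(63.4223−31.7112) = -1.0000. V = [p*·97.3377 + (1−p*)·129.0488]/1.2 = 89.9234. B = V − Δ·S = 133.9667.
(3,2): S=88.0865. Δ = (V_up−V_dn)/(S_up−S_dn) = (33.9154−97.3377)/(126.8446−63.4223) = -1.0000. V = [p*·33.9154 + (1−p*)·97.3377]/1.2 = 45.8801. B = V − Δ·S = 133.9667.
(3,3): S=176.1731. Δ = (V_up−V_dn)/(S_up−S_dn) = (0.0000−33.9154)/(253.6892−126.8446) = -0.2674. V = [p*·0.0000 + (1−p*)·33.9154]/1.2 = 9.4209. B = V − Δ·S = 56.5257.
(2,0): S=30.5856. Δ = (V_up−V_dn)/(S_up−S_dn) = (89.9234−111.9450)/(44.0433−22.0216) = -1.0000. V = [p*·89.9234 + (1−p*)·111.9450]/1.2 = 81.0533. B = V − Δ·S = 111.6389.
(2,1): S=61.1712. Δ = (V_up−V_dn)/(S_up−S_dn) = (45.8801−89.9234)/(88.0865−44.0433) = -1.0000. V = [p*·45.8801 + (1−p*)·89.9234]/1.2 = 50.4677. B = V − Δ·S = 111.6389.
(2,2): S=122.3424. Δ = (V_up−V_dn)/(S_up−S_dn) = (9.4209−45.8801)/(176.1731−88.0865) = -0.4139. V = [p*·9.4209 + (1−p*)·45.8801]/1.2 = 17.9783. B = V − Δ·S = 68.6161.
(1,0): S=42.4800. Δ = (V_up−V_dn)/(S_up−S_dn) = (50.4677−81.0533)/(61.1712−30.5856) = -1.0000. V = [p*·50.4677 + (1−p*)·81.0533]/1.2 = 50.5524. B = V − Δ·S = 93.0324.
(1,1): S=84.9600. Δ = (V_up−V_dn)/(S_up−S_dn) = (17.9783−50.4677)/(122.3424−61.1712) = -0.5311. V = [p*·17.9783 + (1−p*)·50.4677]/1.2 = 24.0068. B = V − Δ·S = 69.1309.
(0,0): S=59.0000. Δ = (V_up−V_dn)/(S_up−S_dn) = (24.0068−50.5524)/(84.9600−42.4800) = -0.6249. V = [p*·24.0068 + (1−p*)·50.5524]/1.2 = 27.3794. B = V − Δ·S = 64.2484.
Check: Δ(0,0)·S0 + B(0,0) = 27.3794 = V0.

(0,0): Delta=-0.6249 Bond=64.2484
(1,0): Delta=-1.0000 Bond=93.0324
(1,1): Delta=-0.5311 Bond=69.1309
(2,0): Delta=-1.0000 Bond=111.6389
(2,1): Delta=-1.0000 Bond=111.6389
(2,2): Delta=-0.4139 Bond=68.6161
(3,0): Delta=-1.0000 Bond=133.9667
(3,1): Delta=-1.0000 Bond=133.9667
(3,2): Delta=-1.0000 Bond=133.9667
(3,3): Delta=-0.2674 Bond=56.5257
V0=27.3794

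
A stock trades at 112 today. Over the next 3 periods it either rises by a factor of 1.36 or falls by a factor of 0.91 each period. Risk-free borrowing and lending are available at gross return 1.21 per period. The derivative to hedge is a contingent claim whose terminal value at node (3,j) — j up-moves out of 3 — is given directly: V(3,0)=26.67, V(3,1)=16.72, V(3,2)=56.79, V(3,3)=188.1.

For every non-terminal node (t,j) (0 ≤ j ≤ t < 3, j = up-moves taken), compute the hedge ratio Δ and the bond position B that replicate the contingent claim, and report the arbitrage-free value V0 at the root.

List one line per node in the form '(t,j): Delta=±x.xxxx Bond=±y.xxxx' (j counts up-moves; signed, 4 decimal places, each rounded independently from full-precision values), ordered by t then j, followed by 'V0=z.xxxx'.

(0,0): Delta=1.0172 Bond=-65.5695
(1,0): Delta=0.4216 Bond=-18.6303
(1,1): Delta=1.2165 Bond=-109.6934
(2,0): Delta=-0.2384 Bond=38.6703
(2,1): Delta=0.6424 Bond=-53.1491
(2,2): Delta=1.4086 Bond=-172.5190
V0=48.3622

Under the risk-neutral measure, an up-move has probability p* = (R−d)/(u−d) = 0.6667 and values discount at R = 1.21.
At expiry t=3: V(3,0)=26.6700, V(3,1)=16.7200, V(3,2)=56.7900, V(3,3)=188.1000
Node (2,0) S=92.7472: V=(p*·16.7200+(1−p*)·26.6700)/1.21=16.5592; Δ=(16.7200−26.6700)/(126.1362−84.4000)=-0.2384; B=V−Δ·S=38.6703
Node (2,1) S=138.6112: V=(p*·56.7900+(1−p*)·16.7200)/1.21=35.8953; Δ=(56.7900−16.7200)/(188.5112−126.1362)=0.6424; B=V−Δ·S=-53.1491
Node (2,2) S=207.1552: V=(p*·188.1000+(1−p*)·56.7900)/1.21=119.2810; Δ=(188.1000−56.7900)/(281.7311−188.5112)=1.4086; B=V−Δ·S=-172.5190
Node (1,0) S=101.9200: V=(p*·35.8953+(1−p*)·16.5592)/1.21=24.3388; Δ=(35.8953−16.5592)/(138.6112−92.7472)=0.4216; B=V−Δ·S=-18.6303
Node (1,1) S=152.3200: V=(p*·119.2810+(1−p*)·35.8953)/1.21=75.6081; Δ=(119.2810−35.8953)/(207.1552−138.6112)=1.2165; B=V−Δ·S=-109.6934
Node (0,0) S=112.0000: V=(p*·75.6081+(1−p*)·24.3388)/1.21=48.3622; Δ=(75.6081−24.3388)/(152.3200−101.9200)=1.0172; B=V−Δ·S=-65.5695
Each (Δ,B) replicates both successor values, so the strategy is self-financing and V0 is arbitrage-free.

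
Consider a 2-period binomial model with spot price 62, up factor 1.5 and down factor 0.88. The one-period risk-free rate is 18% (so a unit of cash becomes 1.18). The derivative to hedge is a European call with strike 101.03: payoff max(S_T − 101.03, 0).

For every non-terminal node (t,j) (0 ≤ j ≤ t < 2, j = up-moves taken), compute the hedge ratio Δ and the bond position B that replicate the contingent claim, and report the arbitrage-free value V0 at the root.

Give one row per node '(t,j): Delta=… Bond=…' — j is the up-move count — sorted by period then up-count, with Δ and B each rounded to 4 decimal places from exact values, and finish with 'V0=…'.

(0,0): Delta=0.4104 Bond=-18.9749
(1,0): Delta=0.0000 Bond=0.0000
(1,1): Delta=0.6672 Bond=-46.2734
V0=6.4687

The replicating-portfolio and risk-neutral prices coincide; use p* = (1.18−0.88)/(1.5−0.88) = 0.4839 for the latter.
Terminal values V(2,·): V(2,0)=0.0000, V(2,1)=0.0000, V(2,2)=38.4700
Node (1,0) S=54.5600: V=(p*·0.0000+(1−p*)·0.0000)/1.18=0.0000; Δ=(0.0000−0.0000)/(81.8400−48.0128)=0.0000; B=V−Δ·S=0.0000
Node (1,1) S=93.0000: V=(p*·38.4700+(1−p*)·0.0000)/1.18=15.7750; Δ=(38.4700−0.0000)/(139.5000−81.8400)=0.6672; B=V−Δ·S=-46.2734
Node (0,0) S=62.0000: V=(p*·15.7750+(1−p*)·0.0000)/1.18=6.4687; Δ=(15.7750−0.0000)/(93.0000−54.5600)=0.4104; B=V−Δ·S=-18.9749
Root portfolio cost Δ·62+B reproduces V0=6.4687.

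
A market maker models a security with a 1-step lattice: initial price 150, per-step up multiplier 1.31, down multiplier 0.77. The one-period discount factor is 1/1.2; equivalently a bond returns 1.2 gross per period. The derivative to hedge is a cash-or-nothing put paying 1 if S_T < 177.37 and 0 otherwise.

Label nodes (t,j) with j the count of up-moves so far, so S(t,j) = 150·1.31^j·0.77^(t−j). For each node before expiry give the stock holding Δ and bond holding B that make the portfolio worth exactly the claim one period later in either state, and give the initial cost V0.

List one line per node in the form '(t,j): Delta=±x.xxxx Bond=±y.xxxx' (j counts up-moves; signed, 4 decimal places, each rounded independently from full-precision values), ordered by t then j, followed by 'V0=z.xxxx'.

(0,0): Delta=-0.0123 Bond=2.0216
V0=0.1698

Since d<R<u, set p* = (R−d)/(u−d) = 0.7963; price each node as the discounted p*-expectation of its children.
Payoff layer (t=1): V(1,0)=1.0000, V(1,1)=0.0000
Node (0,0) S=150.0000: V=(p*·0.0000+(1−p*)·1.0000)/1.2=0.1698; Δ=(0.0000−1.0000)/(196.5000−115.5000)=-0.0123; B=V−Δ·S=2.0216
The time-0 hedge costs 0.1698, which is the no-arbitrage price.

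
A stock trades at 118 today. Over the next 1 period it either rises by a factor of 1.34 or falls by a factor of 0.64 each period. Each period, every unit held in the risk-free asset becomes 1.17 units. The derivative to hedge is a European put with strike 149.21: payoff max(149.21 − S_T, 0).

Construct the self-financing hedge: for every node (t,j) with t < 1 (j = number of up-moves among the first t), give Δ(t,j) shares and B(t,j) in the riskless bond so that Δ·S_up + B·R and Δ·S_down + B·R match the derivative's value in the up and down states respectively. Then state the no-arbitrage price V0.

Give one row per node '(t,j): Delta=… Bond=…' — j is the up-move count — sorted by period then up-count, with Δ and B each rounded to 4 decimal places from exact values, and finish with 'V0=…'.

Risk-neutral probability p* = (R−d)/(u−d) = (1.17−0.64)/(1.34−0.64) = 0.7571.
Terminal values V(1,·): V(1,0)=73.6900, V(1,1)=0.0000
  t=0,j=0: stock 118.0000 → up 158.1200 (V=0.0000), down 75.5200 (V=73.6900). Price 15.2958; hedge Δ=-0.8921, bond B=120.5673.
Root portfolio cost Δ·118+B reproduces V0=15.2958.

(0,0): Delta=-0.8921 Bond=120.5673
V0=15.2958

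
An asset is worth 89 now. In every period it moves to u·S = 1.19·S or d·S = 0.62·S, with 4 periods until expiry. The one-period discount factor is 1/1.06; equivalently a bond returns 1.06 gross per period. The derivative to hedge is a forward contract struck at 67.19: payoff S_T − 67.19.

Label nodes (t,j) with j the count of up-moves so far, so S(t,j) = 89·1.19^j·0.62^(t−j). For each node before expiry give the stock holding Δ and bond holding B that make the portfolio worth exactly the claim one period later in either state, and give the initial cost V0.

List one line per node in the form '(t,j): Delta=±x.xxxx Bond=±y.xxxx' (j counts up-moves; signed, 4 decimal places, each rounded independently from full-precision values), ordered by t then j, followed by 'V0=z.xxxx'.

(0,0): Delta=1.0000 Bond=-53.2208
(1,0): Delta=1.0000 Bond=-56.4140
(1,1): Delta=1.0000 Bond=-56.4140
(2,0): Delta=1.0000 Bond=-59.7989
(2,1): Delta=1.0000 Bond=-59.7989
(2,2): Delta=1.0000 Bond=-59.7989
(3,0): Delta=1.0000 Bond=-63.3868
(3,1): Delta=1.0000 Bond=-63.3868
(3,2): Delta=1.0000 Bond=-63.3868
(3,3): Delta=1.0000 Bond=-63.3868
V0=35.7792

No-arbitrage ⇒ martingale measure with p* = (R−d)/(u−d) = 0.7719.
Terminal values V(4,·): V(4,0)=-54.0391, V(4,1)=-41.9487, V(4,2)=-18.7430, V(4,3)=25.7971, V(4,4)=111.2852
  t=3,j=0: stock 21.2112 → up 25.2413 (V=-41.9487), down 13.1509 (V=-54.0391). Price -42.1756; hedge Δ=1.0000, bond B=-63.3868.
  t=3,j=1: stock 40.7118 → up 48.4470 (V=-18.7430), down 25.2413 (V=-41.9487). Price -22.6750; hedge Δ=1.0000, bond B=-63.3868.
  t=3,j=2: stock 78.1404 → up 92.9871 (V=25.7971), down 48.4470 (V=-18.7430). Price 14.7536; hedge Δ=1.0000, bond B=-63.3868.
  t=3,j=3: stock 149.9792 → up 178.4752 (V=111.2852), down 92.9871 (V=25.7971). Price 86.5924; hedge Δ=1.0000, bond B=-63.3868.
  t=2,j=0: stock 34.2116 → up 40.7118 (V=-22.6750), down 21.2112 (V=-42.1756). Price -25.5873; hedge Δ=1.0000, bond B=-59.7989.
  t=2,j=1: stock 65.6642 → up 78.1404 (V=14.7536), down 40.7118 (V=-22.6750). Price 5.8653; hedge Δ=1.0000, bond B=-59.7989.
  t=2,j=2: stock 126.0329 → up 149.9792 (V=86.5924), down 78.1404 (V=14.7536). Price 66.2340; hedge Δ=1.0000, bond B=-59.7989.
  t=1,j=0: stock 55.1800 → up 65.6642 (V=5.8653), down 34.2116 (V=-25.5873). Price -1.2340; hedge Δ=1.0000, bond B=-56.4140.
  t=1,j=1: stock 105.9100 → up 126.0329 (V=66.2340), down 65.6642 (V=5.8653). Price 49.4960; hedge Δ=1.0000, bond B=-56.4140.
  t=0,j=0: stock 89.0000 → up 105.9100 (V=49.4960), down 55.1800 (V=-1.2340). Price 35.7792; hedge Δ=1.0000, bond B=-53.2208.
Root portfolio cost Δ·89+B reproduces V0=35.7792.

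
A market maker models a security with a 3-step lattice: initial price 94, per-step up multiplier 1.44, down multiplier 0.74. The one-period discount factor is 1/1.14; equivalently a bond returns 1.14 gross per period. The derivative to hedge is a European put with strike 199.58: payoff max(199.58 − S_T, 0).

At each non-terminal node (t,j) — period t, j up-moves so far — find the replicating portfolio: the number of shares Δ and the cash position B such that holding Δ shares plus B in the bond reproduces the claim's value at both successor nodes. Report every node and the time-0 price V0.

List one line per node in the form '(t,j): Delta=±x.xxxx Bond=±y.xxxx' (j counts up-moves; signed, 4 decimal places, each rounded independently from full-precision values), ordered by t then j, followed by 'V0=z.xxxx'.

(0,0): Delta=-0.6903 Bond=115.8145
(1,0): Delta=-1.0000 Bond=153.5703
(1,1): Delta=-0.5710 Bond=115.8722
(2,0): Delta=-1.0000 Bond=175.0702
(2,1): Delta=-1.0000 Bond=175.0702
(2,2): Delta=-0.4056 Bond=99.8623
V0=50.9250

Since d<R<u, set p* = (R−d)/(u−d) = 0.5714; price each node as the discounted p*-expectation of its children.
Terminal payoffs: V(3,0)=161.4889, V(3,1)=125.4569, V(3,2)=55.3404, V(3,3)=0.0000
Node (2,0) S=51.4744: V=(p*·125.4569+(1−p*)·161.4889)/1.14=123.5958; Δ=(125.4569−161.4889)/(74.1231−38.0911)=-1.0000; B=V−Δ·S=175.0702
Node (2,1) S=100.1664: V=(p*·55.3404+(1−p*)·125.4569)/1.14=74.9038; Δ=(55.3404−125.4569)/(144.2396−74.1231)=-1.0000; B=V−Δ·S=175.0702
Node (2,2) S=194.9184: V=(p*·0.0000+(1−p*)·55.3404)/1.14=20.8047; Δ=(0.0000−55.3404)/(280.6825−144.2396)=-0.4056; B=V−Δ·S=99.8623
Node (1,0) S=69.5600: V=(p*·74.9038+(1−p*)·123.5958)/1.14=84.0103; Δ=(74.9038−123.5958)/(100.1664−51.4744)=-1.0000; B=V−Δ·S=153.5703
Node (1,1) S=135.3600: V=(p*·20.8047+(1−p*)·74.9038)/1.14=38.5877; Δ=(20.8047−74.9038)/(194.9184−100.1664)=-0.5710; B=V−Δ·S=115.8722
Node (0,0) S=94.0000: V=(p*·38.5877+(1−p*)·84.0103)/1.14=50.9250; Δ=(38.5877−84.0103)/(135.3600−69.5600)=-0.6903; B=V−Δ·S=115.8145
The time-0 hedge costs 50.9250, which is the no-arbitrage price.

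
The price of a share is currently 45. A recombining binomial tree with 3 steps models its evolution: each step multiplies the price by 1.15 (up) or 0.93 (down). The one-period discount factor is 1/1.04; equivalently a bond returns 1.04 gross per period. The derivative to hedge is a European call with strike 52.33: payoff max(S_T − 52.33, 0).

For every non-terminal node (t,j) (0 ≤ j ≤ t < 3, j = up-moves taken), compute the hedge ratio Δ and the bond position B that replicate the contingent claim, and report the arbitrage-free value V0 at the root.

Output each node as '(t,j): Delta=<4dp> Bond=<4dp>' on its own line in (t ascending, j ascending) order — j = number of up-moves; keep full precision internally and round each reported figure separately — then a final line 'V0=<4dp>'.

Since d<R<u, set p* = (R−d)/(u−d) = 0.5000; price each node as the discounted p*-expectation of its children.
Terminal payoffs: V(3,0)=0.0000, V(3,1)=0.0000, V(3,2)=3.0166, V(3,3)=16.1094
Node (2,0) S=38.9205: V=(p*·0.0000+(1−p*)·0.0000)/1.04=0.0000; Δ=(0.0000−0.0000)/(44.7586−36.1961)=0.0000; B=V−Δ·S=0.0000
Node (2,1) S=48.1275: V=(p*·3.0166+(1−p*)·0.0000)/1.04=1.4503; Δ=(3.0166−0.0000)/(55.3466−44.7586)=0.2849; B=V−Δ·S=-12.2616
Node (2,2) S=59.5125: V=(p*·16.1094+(1−p*)·3.0166)/1.04=9.1952; Δ=(16.1094−3.0166)/(68.4394−55.3466)=1.0000; B=V−Δ·S=-50.3173
Node (1,0) S=41.8500: V=(p*·1.4503+(1−p*)·0.0000)/1.04=0.6973; Δ=(1.4503−0.0000)/(48.1275−38.9205)=0.1575; B=V−Δ·S=-5.8950
Node (1,1) S=51.7500: V=(p*·9.1952+(1−p*)·1.4503)/1.04=5.1180; Δ=(9.1952−1.4503)/(59.5125−48.1275)=0.6803; B=V−Δ·S=-30.0860
Node (0,0) S=45.0000: V=(p*·5.1180+(1−p*)·0.6973)/1.04=2.7958; Δ=(5.1180−0.6973)/(51.7500−41.8500)=0.4465; B=V−Δ·S=-17.2986
The time-0 hedge costs 2.7958, which is the no-arbitrage price.

(0,0): Delta=0.4465 Bond=-17.2986
(1,0): Delta=0.1575 Bond=-5.8950
(1,1): Delta=0.6803 Bond=-30.0860
(2,0): Delta=0.0000 Bond=0.0000
(2,1): Delta=0.2849 Bond=-12.2616
(2,2): Delta=1.0000 Bond=-50.3173
V0=2.7958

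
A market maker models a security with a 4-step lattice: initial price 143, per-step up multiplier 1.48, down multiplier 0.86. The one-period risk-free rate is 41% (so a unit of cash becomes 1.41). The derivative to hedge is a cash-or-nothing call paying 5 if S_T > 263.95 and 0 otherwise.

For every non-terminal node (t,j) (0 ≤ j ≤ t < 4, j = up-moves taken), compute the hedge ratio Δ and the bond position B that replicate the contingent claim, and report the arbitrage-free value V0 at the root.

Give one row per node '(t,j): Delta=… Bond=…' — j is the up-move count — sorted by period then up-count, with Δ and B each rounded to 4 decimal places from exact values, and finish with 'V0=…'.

The replicating-portfolio and risk-neutral prices coincide; use p* = (1.41−0.86)/(1.48−0.86) = 0.8871 for the latter.
Terminal values V(4,·): V(4,0)=0.0000, V(4,1)=0.0000, V(4,2)=0.0000, V(4,3)=5.0000, V(4,4)=5.0000
(3,0): S=90.9560. Δ = (V_up−V_dn)/(S_up−S_dn) = (0.0000−0.0000)/(134.6149−78.2222) = 0.0000. V = [p*·0.0000 + (1−p*)·0.0000]/1.41 = 0.0000. B = V − Δ·S = 0.0000.
(3,1): S=156.5289. Δ = (V_up−V_dn)/(S_up−S_dn) = (0.0000−0.0000)/(231.6628−134.6149) = 0.0000. V = [p*·0.0000 + (1−p*)·0.0000]/1.41 = 0.0000. B = V − Δ·S = 0.0000.
(3,2): S=269.3754. Δ = (V_up−V_dn)/(S_up−S_dn) = (5.0000−0.0000)/(398.6756−231.6628) = 0.0299. V = [p*·5.0000 + (1−p*)·0.0000]/1.41 = 3.1457. B = V − Δ·S = -4.9188.
(3,3): S=463.5763. Δ = (V_up−V_dn)/(S_up−S_dn) = (5.0000−5.0000)/(686.0929−398.6756) = 0.0000. V = [p*·5.0000 + (1−p*)·5.0000]/1.41 = 3.5461. B = V − Δ·S = 3.5461.
(2,0): S=105.7628. Δ = (V_up−V_dn)/(S_up−S_dn) = (0.0000−0.0000)/(156.5289−90.9560) = 0.0000. V = [p*·0.0000 + (1−p*)·0.0000]/1.41 = 0.0000. B = V − Δ·S = 0.0000.
(2,1): S=182.0104. Δ = (V_up−V_dn)/(S_up−S_dn) = (3.1457−0.0000)/(269.3754−156.5289) = 0.0279. V = [p*·3.1457 + (1−p*)·0.0000]/1.41 = 1.9791. B = V − Δ·S = -3.0946.
(2,2): S=313.2272. Δ = (V_up−V_dn)/(S_up−S_dn) = (3.5461−3.1457)/(463.5763−269.3754) = 0.0021. V = [p*·3.5461 + (1−p*)·3.1457]/1.41 = 2.4829. B = V − Δ·S = 1.8372.
(1,0): S=122.9800. Δ = (V_up−V_dn)/(S_up−S_dn) = (1.9791−0.0000)/(182.0104−105.7628) = 0.0260. V = [p*·1.9791 + (1−p*)·0.0000]/1.41 = 1.2452. B = V − Δ·S = -1.9470.
(1,1): S=211.6400. Δ = (V_up−V_dn)/(S_up−S_dn) = (2.4829−1.9791)/(313.2272−182.0104) = 0.0038. V = [p*·2.4829 + (1−p*)·1.9791]/1.41 = 1.7206. B = V − Δ·S = 0.9080.
(0,0): S=143.0000. Δ = (V_up−V_dn)/(S_up−S_dn) = (1.7206−1.2452)/(211.6400−122.9800) = 0.0054. V = [p*·1.7206 + (1−p*)·1.2452]/1.41 = 1.1822. B = V − Δ·S = 0.4154.
Each (Δ,B) replicates both successor values, so the strategy is self-financing and V0 is arbitrage-free.

(0,0): Delta=0.0054 Bond=0.4154
(1,0): Delta=0.0260 Bond=-1.9470
(1,1): Delta=0.0038 Bond=0.9080
(2,0): Delta=0.0000 Bond=0.0000
(2,1): Delta=0.0279 Bond=-3.0946
(2,2): Delta=0.0021 Bond=1.8372
(3,0): Delta=0.0000 Bond=0.0000
(3,1): Delta=0.0000 Bond=0.0000
(3,2): Delta=0.0299 Bond=-4.9188
(3,3): Delta=0.0000 Bond=3.5461
V0=1.1822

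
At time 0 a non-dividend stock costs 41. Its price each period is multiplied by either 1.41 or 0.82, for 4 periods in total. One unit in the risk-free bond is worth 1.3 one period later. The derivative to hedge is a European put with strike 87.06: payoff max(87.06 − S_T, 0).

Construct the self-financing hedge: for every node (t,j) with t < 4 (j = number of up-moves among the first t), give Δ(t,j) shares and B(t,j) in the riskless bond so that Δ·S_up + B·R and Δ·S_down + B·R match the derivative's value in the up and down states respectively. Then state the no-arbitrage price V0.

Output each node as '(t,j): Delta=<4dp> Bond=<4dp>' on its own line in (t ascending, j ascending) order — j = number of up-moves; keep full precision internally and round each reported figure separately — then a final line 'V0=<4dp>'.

The replicating-portfolio and risk-neutral prices coincide; use p* = (1.3−0.82)/(1.41−0.82) = 0.8136 for the latter.
Payoff layer (t=4): V(4,0)=68.5230, V(4,1)=55.1854, V(4,2)=32.2513, V(4,3)=0.0000, V(4,4)=0.0000
Node (3,0) S=22.6061: V=(p*·55.1854+(1−p*)·68.5230)/1.3=44.3631; Δ=(55.1854−68.5230)/(31.8746−18.5370)=-1.0000; B=V−Δ·S=66.9692
Node (3,1) S=38.8714: V=(p*·32.2513+(1−p*)·55.1854)/1.3=28.0978; Δ=(32.2513−55.1854)/(54.8087−31.8746)=-1.0000; B=V−Δ·S=66.9692
Node (3,2) S=66.8399: V=(p*·0.0000+(1−p*)·32.2513)/1.3=4.6253; Δ=(0.0000−32.2513)/(94.2443−54.8087)=-0.8178; B=V−Δ·S=59.2885
Node (3,3) S=114.9321: V=(p*·0.0000+(1−p*)·0.0000)/1.3=0.0000; Δ=(0.0000−0.0000)/(162.0542−94.2443)=0.0000; B=V−Δ·S=0.0000
Node (2,0) S=27.5684: V=(p*·28.0978+(1−p*)·44.3631)/1.3=23.9464; Δ=(28.0978−44.3631)/(38.8714−22.6061)=-1.0000; B=V−Δ·S=51.5148
Node (2,1) S=47.4042: V=(p*·4.6253+(1−p*)·28.0978)/1.3=6.9243; Δ=(4.6253−28.0978)/(66.8399−38.8714)=-0.8392; B=V−Δ·S=46.7081
Node (2,2) S=81.5121: V=(p*·0.0000+(1−p*)·4.6253)/1.3=0.6633; Δ=(0.0000−4.6253)/(114.9321−66.8399)=-0.0962; B=V−Δ·S=8.5029
Node (1,0) S=33.6200: V=(p*·6.9243+(1−p*)·23.9464)/1.3=7.7676; Δ=(6.9243−23.9464)/(47.4042−27.5684)=-0.8582; B=V−Δ·S=36.6187
Node (1,1) S=57.8100: V=(p*·0.6633+(1−p*)·6.9243)/1.3=1.4082; Δ=(0.6633−6.9243)/(81.5121−47.4042)=-0.1836; B=V−Δ·S=12.0199
Node (0,0) S=41.0000: V=(p*·1.4082+(1−p*)·7.7676)/1.3=1.9953; Δ=(1.4082−7.7676)/(57.8100−33.6200)=-0.2629; B=V−Δ·S=12.7739
Self-financing check: at every node Δ·S+B equals the discounted successor values.

(0,0): Delta=-0.2629 Bond=12.7739
(1,0): Delta=-0.8582 Bond=36.6187
(1,1): Delta=-0.1836 Bond=12.0199
(2,0): Delta=-1.0000 Bond=51.5148
(2,1): Delta=-0.8392 Bond=46.7081
(2,2): Delta=-0.0962 Bond=8.5029
(3,0): Delta=-1.0000 Bond=66.9692
(3,1): Delta=-1.0000 Bond=66.9692
(3,2): Delta=-0.8178 Bond=59.2885
(3,3): Delta=0.0000 Bond=0.0000
V0=1.9953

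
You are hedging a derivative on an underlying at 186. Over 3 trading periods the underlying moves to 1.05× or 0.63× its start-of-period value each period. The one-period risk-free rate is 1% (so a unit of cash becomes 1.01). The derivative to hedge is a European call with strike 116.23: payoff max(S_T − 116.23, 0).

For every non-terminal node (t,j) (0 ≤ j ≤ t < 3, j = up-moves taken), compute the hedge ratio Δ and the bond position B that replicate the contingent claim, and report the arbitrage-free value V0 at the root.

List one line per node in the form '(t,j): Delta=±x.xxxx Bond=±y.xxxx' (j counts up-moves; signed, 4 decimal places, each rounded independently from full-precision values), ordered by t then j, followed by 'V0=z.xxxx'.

(0,0): Delta=0.9127 Bond=-95.5989
(1,0): Delta=0.2359 Bond=-17.2433
(1,1): Delta=0.9555 Bond=-104.9035
(2,0): Delta=0.0000 Bond=0.0000
(2,1): Delta=0.2508 Bond=-19.2489
(2,2): Delta=1.0000 Bond=-115.0792
V0=74.1719

Since d<R<u, set p* = (R−d)/(u−d) = 0.9048; price each node as the discounted p*-expectation of its children.
Payoff layer (t=3): V(3,0)=0.0000, V(3,1)=0.0000, V(3,2)=12.9609, V(3,3)=99.0883
(2,0): S=73.8234. Δ = (V_up−V_dn)/(S_up−S_dn) = (0.0000−0.0000)/(77.5146−46.5087) = 0.0000. V = [p*·0.0000 + (1−p*)·0.0000]/1.01 = 0.0000. B = V − Δ·S = 0.0000.
(2,1): S=123.0390. Δ = (V_up−V_dn)/(S_up−S_dn) = (12.9609−0.0000)/(129.1910−77.5146) = 0.2508. V = [p*·12.9609 + (1−p*)·0.0000]/1.01 = 11.6105. B = V − Δ·S = -19.2489.
(2,2): S=205.0650. Δ = (V_up−V_dn)/(S_up−S_dn) = (99.0883−12.9609)/(215.3183−129.1909) = 1.0000. V = [p*·99.0883 + (1−p*)·12.9609]/1.01 = 89.9858. B = V − Δ·S = -115.0792.
(1,0): S=117.1800. Δ = (V_up−V_dn)/(S_up−S_dn) = (11.6105−0.0000)/(123.0390−73.8234) = 0.2359. V = [p*·11.6105 + (1−p*)·0.0000]/1.01 = 10.4007. B = V − Δ·S = -17.2433.
(1,1): S=195.3000. Δ = (V_up−V_dn)/(S_up−S_dn) = (89.9858−11.6105)/(205.0650−123.0390) = 0.9555. V = [p*·89.9858 + (1−p*)·11.6105]/1.01 = 81.7044. B = V − Δ·S = -104.9035.
(0,0): S=186.0000. Δ = (V_up−V_dn)/(S_up−S_dn) = (81.7044−10.4007)/(195.3000−117.1800) = 0.9127. V = [p*·81.7044 + (1−p*)·10.4007]/1.01 = 74.1719. B = V − Δ·S = -95.5989.
Self-financing check: at every node Δ·S+B equals the discounted successor values.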